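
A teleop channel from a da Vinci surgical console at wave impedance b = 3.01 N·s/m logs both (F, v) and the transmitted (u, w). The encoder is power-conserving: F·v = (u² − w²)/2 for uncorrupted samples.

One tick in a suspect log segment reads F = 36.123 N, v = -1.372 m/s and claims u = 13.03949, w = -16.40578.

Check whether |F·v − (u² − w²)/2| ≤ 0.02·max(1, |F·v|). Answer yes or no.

F·v = 36.123×(-1.372) = -49.56076 W.
(u² − w²)/2 = (170.02830 − 269.14962)/2 = -49.56066 W.
|Δ| = 0.00010;  2% of max(1, |F·v|) = 0.99122.

yes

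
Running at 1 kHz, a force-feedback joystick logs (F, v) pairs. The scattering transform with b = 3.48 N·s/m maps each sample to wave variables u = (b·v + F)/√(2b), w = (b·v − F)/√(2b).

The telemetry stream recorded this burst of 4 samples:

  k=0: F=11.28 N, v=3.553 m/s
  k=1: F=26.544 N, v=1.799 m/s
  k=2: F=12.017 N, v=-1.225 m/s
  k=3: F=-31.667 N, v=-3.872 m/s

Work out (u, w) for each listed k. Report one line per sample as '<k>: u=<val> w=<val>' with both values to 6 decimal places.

0: u=8.962402 w=0.411056
1: u=12.434521 w=-7.688433
2: u=2.939146 w=-6.170918
3: u=-17.110864 w=6.895827

k=0: b·v=3.48×3.553=12.364440; √(2b)=2.638181; u=(12.364440+11.28)/2.638181=8.962402, w=(12.364440−11.28)/2.638181=0.411056
k=1: b·v=3.48×1.799=6.260520; √(2b)=2.638181; u=(6.260520+26.544)/2.638181=12.434521, w=(6.260520−26.544)/2.638181=-7.688433
k=2: b·v=3.48×(-1.225)=-4.263000; √(2b)=2.638181; u=(-4.263000+12.017)/2.638181=2.939146, w=(-4.263000−12.017)/2.638181=-6.170918
k=3: b·v=3.48×(-3.872)=-13.474560; √(2b)=2.638181; u=(-13.474560+(-31.667))/2.638181=-17.110864, w=(-13.474560−(-31.667))/2.638181=6.895827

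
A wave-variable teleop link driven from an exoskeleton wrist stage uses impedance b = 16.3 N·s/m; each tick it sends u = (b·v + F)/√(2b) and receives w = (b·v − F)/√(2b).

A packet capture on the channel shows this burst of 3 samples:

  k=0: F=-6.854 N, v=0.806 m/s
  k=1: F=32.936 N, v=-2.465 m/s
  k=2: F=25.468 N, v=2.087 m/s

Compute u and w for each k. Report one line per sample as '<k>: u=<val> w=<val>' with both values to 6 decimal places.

0: u=1.100560 w=3.501411
1: u=-1.268644 w=-12.805621
2: u=10.418536 w=1.497485

k=0: b·v=16.3×0.806=13.137800; √(2b)=5.709641; u=(13.137800+(-6.854))/5.709641=1.100560, w=(13.137800−(-6.854))/5.709641=3.501411
k=1: b·v=16.3×(-2.465)=-40.179500; √(2b)=5.709641; u=(-40.179500+32.936)/5.709641=-1.268644, w=(-40.179500−32.936)/5.709641=-12.805621
k=2: b·v=16.3×2.087=34.018100; √(2b)=5.709641; u=(34.018100+25.468)/5.709641=10.418536, w=(34.018100−25.468)/5.709641=1.497485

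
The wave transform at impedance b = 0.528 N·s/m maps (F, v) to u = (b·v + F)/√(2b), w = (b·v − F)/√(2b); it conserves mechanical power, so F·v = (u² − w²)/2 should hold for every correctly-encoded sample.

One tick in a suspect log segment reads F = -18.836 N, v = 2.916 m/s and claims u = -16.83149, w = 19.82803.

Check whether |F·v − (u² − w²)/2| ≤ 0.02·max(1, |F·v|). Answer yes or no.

yes

F·v = (-18.836)×2.916 = -54.92578 W.
(u² − w²)/2 = (283.29906 − 393.15077)/2 = -54.92586 W.
|Δ| = 0.00008;  2% of max(1, |F·v|) = 1.09852.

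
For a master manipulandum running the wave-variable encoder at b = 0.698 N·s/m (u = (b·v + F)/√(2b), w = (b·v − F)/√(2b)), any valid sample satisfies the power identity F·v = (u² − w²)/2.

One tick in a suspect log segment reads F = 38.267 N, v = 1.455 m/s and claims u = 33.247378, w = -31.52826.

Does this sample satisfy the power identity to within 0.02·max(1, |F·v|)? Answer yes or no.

yes

F·v = 38.267×1.455 = 55.678485 W.
(u² − w²)/2 = (1105.388144 − 994.031179)/2 = 55.678483 W.
|Δ| = 0.000002;  2% of max(1, |F·v|) = 1.113570.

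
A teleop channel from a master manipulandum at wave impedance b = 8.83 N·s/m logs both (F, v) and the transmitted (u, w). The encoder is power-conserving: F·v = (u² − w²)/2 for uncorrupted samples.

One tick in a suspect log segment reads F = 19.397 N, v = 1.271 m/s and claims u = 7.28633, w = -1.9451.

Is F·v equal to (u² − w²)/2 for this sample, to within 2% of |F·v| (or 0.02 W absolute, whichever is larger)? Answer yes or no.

yes

F·v = 19.397×1.271 = 24.65359 W.
(u² − w²)/2 = (53.09060 − 3.78341)/2 = 24.65360 W.
|Δ| = 0.00001;  2% of max(1, |F·v|) = 0.49307.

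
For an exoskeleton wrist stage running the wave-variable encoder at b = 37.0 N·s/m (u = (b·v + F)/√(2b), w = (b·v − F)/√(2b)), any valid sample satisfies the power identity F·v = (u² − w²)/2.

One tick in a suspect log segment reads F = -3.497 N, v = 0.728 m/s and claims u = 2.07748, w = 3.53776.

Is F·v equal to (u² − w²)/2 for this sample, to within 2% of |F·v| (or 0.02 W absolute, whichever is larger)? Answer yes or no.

F·v = (-3.497)×0.728 = -2.54582 W.
(u² − w²)/2 = (4.31592 − 12.51575)/2 = -4.09991 W.
|Δ| = 1.55410;  2% of max(1, |F·v|) = 0.05092.

no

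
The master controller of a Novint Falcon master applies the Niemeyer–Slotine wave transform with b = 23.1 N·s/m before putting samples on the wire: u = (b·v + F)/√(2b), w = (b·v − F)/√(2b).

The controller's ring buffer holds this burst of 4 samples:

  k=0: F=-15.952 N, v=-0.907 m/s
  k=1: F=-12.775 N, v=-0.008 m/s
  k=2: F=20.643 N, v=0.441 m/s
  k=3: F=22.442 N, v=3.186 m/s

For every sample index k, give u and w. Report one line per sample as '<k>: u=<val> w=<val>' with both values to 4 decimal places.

0: u=-5.4294 w=-0.7356
1: u=-1.9067 w=1.8523
2: u=4.5358 w=-1.5383
3: u=14.1294 w=7.5260

k=0: b·v=23.1×(-0.907)=-20.9517; √(2b)=6.7971; u=(-20.9517+(-15.952))/6.7971=-5.4294, w=(-20.9517−(-15.952))/6.7971=-0.7356
k=1: b·v=23.1×(-0.008)=-0.1848; √(2b)=6.7971; u=(-0.1848+(-12.775))/6.7971=-1.9067, w=(-0.1848−(-12.775))/6.7971=1.8523
k=2: b·v=23.1×0.441=10.1871; √(2b)=6.7971; u=(10.1871+20.643)/6.7971=4.5358, w=(10.1871−20.643)/6.7971=-1.5383
k=3: b·v=23.1×3.186=73.5966; √(2b)=6.7971; u=(73.5966+22.442)/6.7971=14.1294, w=(73.5966−22.442)/6.7971=7.5260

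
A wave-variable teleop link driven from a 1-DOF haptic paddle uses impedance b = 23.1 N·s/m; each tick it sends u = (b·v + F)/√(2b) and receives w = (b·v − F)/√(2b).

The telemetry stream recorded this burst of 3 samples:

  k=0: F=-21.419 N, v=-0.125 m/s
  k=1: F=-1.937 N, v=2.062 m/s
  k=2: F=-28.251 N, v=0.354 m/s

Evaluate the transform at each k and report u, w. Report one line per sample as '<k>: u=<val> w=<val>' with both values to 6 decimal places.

k=0: b·v=23.1×(-0.125)=-2.887500; √(2b)=6.797058; u=(-2.887500+(-21.419))/6.797058=-3.576032, w=(-2.887500−(-21.419))/6.797058=2.726400
k=1: b·v=23.1×2.062=47.632200; √(2b)=6.797058; u=(47.632200+(-1.937))/6.797058=6.722791, w=(47.632200−(-1.937))/6.797058=7.292743
k=2: b·v=23.1×0.354=8.177400; √(2b)=6.797058; u=(8.177400+(-28.251))/6.797058=-2.953278, w=(8.177400−(-28.251))/6.797058=5.359436

0: u=-3.576032 w=2.726400
1: u=6.722791 w=7.292743
2: u=-2.953278 w=5.359436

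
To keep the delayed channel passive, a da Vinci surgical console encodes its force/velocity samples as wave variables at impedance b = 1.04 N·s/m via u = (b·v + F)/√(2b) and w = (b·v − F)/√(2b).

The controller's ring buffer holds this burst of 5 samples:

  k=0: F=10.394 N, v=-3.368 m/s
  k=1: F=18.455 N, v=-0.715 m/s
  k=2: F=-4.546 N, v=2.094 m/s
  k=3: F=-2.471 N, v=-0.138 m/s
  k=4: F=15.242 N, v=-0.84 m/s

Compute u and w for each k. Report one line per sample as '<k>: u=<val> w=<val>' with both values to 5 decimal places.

k=0: b·v=1.04×(-3.368)=-3.50272; √(2b)=1.44222; u=(-3.50272+10.394)/1.44222=4.77824, w=(-3.50272−10.394)/1.44222=-9.63564
k=1: b·v=1.04×(-0.715)=-0.74360; √(2b)=1.44222; u=(-0.74360+18.455)/1.44222=12.28065, w=(-0.74360−18.455)/1.44222=-13.31183
k=2: b·v=1.04×2.094=2.17776; √(2b)=1.44222; u=(2.17776+(-4.546))/1.44222=-1.64208, w=(2.17776−(-4.546))/1.44222=4.66209
k=3: b·v=1.04×(-0.138)=-0.14352; √(2b)=1.44222; u=(-0.14352+(-2.471))/1.44222=-1.81284, w=(-0.14352−(-2.471))/1.44222=1.61382
k=4: b·v=1.04×(-0.84)=-0.87360; √(2b)=1.44222; u=(-0.87360+15.242)/1.44222=9.96269, w=(-0.87360−15.242)/1.44222=-11.17416

0: u=4.77824 w=-9.63564
1: u=12.28065 w=-13.31183
2: u=-1.64208 w=4.66209
3: u=-1.81284 w=1.61382
4: u=9.96269 w=-11.17416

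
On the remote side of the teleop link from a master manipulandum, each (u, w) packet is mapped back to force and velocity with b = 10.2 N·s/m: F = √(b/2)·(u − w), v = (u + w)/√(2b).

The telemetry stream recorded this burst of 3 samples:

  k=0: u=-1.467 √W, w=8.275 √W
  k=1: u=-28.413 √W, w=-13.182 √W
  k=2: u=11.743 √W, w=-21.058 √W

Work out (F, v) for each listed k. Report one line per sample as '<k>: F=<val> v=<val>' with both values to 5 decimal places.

k=0: u−w=-9.74200, u+w=6.80800; √(b/2)=2.25832, √(2b)=4.51664; F=2.25832×(-9.742)=-22.00053, v=6.80800/4.51664=1.50732
k=1: u−w=-15.23100, u+w=-41.59500; √(b/2)=2.25832, √(2b)=4.51664; F=2.25832×(-15.231)=-34.39644, v=-41.59500/4.51664=-9.20929
k=2: u−w=32.80100, u+w=-9.31500; √(b/2)=2.25832, √(2b)=4.51664; F=2.25832×32.801=74.07509, v=-9.31500/4.51664=-2.06238

0: F=-22.00053 v=1.50732
1: F=-34.39644 v=-9.20929
2: F=74.07509 v=-2.06238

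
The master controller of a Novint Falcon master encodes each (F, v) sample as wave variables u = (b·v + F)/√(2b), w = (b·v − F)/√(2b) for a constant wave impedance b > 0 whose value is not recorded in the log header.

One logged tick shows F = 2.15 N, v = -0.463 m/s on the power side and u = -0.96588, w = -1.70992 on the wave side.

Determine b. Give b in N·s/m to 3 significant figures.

u + w = -2.6758;  u + w = √(2b)·v, so √(2b) = -2.6758/(-0.463) = 5.7793.
b = (√(2b))²/2 = 33.3999/2 = 16.7000.
(Check via u − w = 2F/√(2b): u − w = 0.7440, 2F/√(2b) = 0.7440.)

b = 16.7 N·s/m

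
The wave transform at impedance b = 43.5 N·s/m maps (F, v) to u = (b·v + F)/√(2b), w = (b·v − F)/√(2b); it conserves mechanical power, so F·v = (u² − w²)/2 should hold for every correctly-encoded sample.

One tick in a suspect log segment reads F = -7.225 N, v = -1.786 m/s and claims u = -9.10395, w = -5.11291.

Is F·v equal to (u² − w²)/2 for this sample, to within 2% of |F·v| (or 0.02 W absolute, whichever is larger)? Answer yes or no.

no

F·v = (-7.225)×(-1.786) = 12.9039 W.
(u² − w²)/2 = (82.8819 − 26.1418)/2 = 28.3700 W.
|Δ| = 15.4662;  2% of max(1, |F·v|) = 0.2581.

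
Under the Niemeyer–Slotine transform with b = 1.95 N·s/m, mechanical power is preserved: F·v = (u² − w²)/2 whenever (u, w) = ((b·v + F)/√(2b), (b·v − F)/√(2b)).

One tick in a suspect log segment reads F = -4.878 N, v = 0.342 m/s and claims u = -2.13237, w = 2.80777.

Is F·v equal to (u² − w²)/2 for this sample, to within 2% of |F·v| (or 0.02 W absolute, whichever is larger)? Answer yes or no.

F·v = (-4.878)×0.342 = -1.66828 W.
(u² − w²)/2 = (4.54700 − 7.88357)/2 = -1.66829 W.
|Δ| = 0.00001;  2% of max(1, |F·v|) = 0.03337.

yes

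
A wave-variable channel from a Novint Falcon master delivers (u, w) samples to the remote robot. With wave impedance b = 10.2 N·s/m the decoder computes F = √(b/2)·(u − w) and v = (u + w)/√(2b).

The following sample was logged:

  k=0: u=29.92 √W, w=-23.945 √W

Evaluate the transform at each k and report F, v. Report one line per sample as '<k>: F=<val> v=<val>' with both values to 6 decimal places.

0: F=121.644297 v=1.322887

k=0: u−w=53.865000, u+w=5.975000; √(b/2)=2.258318, √(2b)=4.516636; F=2.258318×53.865=121.644297, v=5.975000/4.516636=1.322887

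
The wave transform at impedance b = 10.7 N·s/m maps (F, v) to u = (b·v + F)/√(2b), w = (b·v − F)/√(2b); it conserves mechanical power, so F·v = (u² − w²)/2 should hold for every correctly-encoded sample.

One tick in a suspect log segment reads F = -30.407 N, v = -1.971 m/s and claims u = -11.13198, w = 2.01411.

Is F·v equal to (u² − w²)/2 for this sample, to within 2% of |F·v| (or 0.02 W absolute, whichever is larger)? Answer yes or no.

F·v = (-30.407)×(-1.971) = 59.93220 W.
(u² − w²)/2 = (123.92098 − 4.05664)/2 = 59.93217 W.
|Δ| = 0.00003;  2% of max(1, |F·v|) = 1.19864.

yes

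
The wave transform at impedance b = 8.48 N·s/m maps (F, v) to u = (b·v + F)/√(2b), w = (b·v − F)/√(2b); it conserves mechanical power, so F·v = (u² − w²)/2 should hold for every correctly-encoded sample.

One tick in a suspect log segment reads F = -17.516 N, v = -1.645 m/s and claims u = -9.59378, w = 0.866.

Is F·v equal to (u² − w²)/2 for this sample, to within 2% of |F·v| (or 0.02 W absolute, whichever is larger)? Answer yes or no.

no

F·v = (-17.516)×(-1.645) = 28.8138 W.
(u² − w²)/2 = (92.0406 − 0.7500)/2 = 45.6453 W.
|Δ| = 16.8315;  2% of max(1, |F·v|) = 0.5763.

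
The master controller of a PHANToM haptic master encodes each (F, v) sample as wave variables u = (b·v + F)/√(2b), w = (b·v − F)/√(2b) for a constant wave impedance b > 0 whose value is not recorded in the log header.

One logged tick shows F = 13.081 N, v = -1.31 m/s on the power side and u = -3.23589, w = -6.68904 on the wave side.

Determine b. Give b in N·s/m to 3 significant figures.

b = 28.7 N·s/m

u + w = -9.92493;  u + w = √(2b)·v, so √(2b) = -9.92493/(-1.31) = 7.57628.
b = (√(2b))²/2 = 57.40006/2 = 28.70003.
(Check via u − w = 2F/√(2b): u − w = 3.45315, 2F/√(2b) = 3.45314.)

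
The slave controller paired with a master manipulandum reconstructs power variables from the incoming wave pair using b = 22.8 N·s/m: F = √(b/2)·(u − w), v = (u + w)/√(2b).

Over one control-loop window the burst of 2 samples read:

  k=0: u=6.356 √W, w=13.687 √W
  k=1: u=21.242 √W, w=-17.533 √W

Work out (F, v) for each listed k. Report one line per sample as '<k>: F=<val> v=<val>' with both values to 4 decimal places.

k=0: u−w=-7.3310, u+w=20.0430; √(b/2)=3.3764, √(2b)=6.7528; F=3.3764×(-7.331)=-24.7523, v=20.0430/6.7528=2.9681
k=1: u−w=38.7750, u+w=3.7090; √(b/2)=3.3764, √(2b)=6.7528; F=3.3764×38.775=130.9195, v=3.7090/6.7528=0.5493

0: F=-24.7523 v=2.9681
1: F=130.9195 v=0.5493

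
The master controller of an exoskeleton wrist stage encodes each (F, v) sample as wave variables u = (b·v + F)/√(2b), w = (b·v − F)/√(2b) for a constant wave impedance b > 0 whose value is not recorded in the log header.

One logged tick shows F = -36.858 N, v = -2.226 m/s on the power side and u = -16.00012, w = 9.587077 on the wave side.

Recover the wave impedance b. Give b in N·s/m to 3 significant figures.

b = 4.15 N·s/m

u + w = -6.413043;  u + w = √(2b)·v, so √(2b) = -6.413043/(-2.226) = 2.880972.
b = (√(2b))²/2 = 8.299998/2 = 4.149999.
(Check via u − w = 2F/√(2b): u − w = -25.587197, 2F/√(2b) = -25.587200.)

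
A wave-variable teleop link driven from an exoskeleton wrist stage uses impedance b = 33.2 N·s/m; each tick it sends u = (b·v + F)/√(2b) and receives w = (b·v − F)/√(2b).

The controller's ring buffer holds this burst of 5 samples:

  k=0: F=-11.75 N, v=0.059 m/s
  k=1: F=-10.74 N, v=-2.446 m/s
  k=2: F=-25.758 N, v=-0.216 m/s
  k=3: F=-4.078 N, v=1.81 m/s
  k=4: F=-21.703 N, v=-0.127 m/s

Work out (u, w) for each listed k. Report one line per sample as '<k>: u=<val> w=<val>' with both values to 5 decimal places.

k=0: b·v=33.2×0.059=1.95880; √(2b)=8.14862; u=(1.95880+(-11.75))/8.14862=-1.20158, w=(1.95880−(-11.75))/8.14862=1.68235
k=1: b·v=33.2×(-2.446)=-81.20720; √(2b)=8.14862; u=(-81.20720+(-10.74))/8.14862=-11.28378, w=(-81.20720−(-10.74))/8.14862=-8.64775
k=2: b·v=33.2×(-0.216)=-7.17120; √(2b)=8.14862; u=(-7.17120+(-25.758))/8.14862=-4.04108, w=(-7.17120−(-25.758))/8.14862=2.28098
k=3: b·v=33.2×1.81=60.09200; √(2b)=8.14862; u=(60.09200+(-4.078))/8.14862=6.87405, w=(60.09200−(-4.078))/8.14862=7.87495
k=4: b·v=33.2×(-0.127)=-4.21640; √(2b)=8.14862; u=(-4.21640+(-21.703))/8.14862=-3.18083, w=(-4.21640−(-21.703))/8.14862=2.14596

0: u=-1.20158 w=1.68235
1: u=-11.28378 w=-8.64775
2: u=-4.04108 w=2.28098
3: u=6.87405 w=7.87495
4: u=-3.18083 w=2.14596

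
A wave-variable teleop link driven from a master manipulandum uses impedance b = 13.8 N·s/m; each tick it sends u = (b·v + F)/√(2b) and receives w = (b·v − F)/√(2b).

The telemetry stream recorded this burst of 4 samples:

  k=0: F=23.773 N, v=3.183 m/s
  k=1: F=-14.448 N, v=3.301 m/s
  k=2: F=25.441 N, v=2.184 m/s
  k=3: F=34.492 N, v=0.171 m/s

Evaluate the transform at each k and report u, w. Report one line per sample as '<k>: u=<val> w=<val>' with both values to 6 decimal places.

0: u=12.886170 w=3.835944
1: u=5.920888 w=11.421147
2: u=10.579510 w=0.894287
3: u=7.014620 w=-6.116260

k=0: b·v=13.8×3.183=43.925400; √(2b)=5.253570; u=(43.925400+23.773)/5.253570=12.886170, w=(43.925400−23.773)/5.253570=3.835944
k=1: b·v=13.8×3.301=45.553800; √(2b)=5.253570; u=(45.553800+(-14.448))/5.253570=5.920888, w=(45.553800−(-14.448))/5.253570=11.421147
k=2: b·v=13.8×2.184=30.139200; √(2b)=5.253570; u=(30.139200+25.441)/5.253570=10.579510, w=(30.139200−25.441)/5.253570=0.894287
k=3: b·v=13.8×0.171=2.359800; √(2b)=5.253570; u=(2.359800+34.492)/5.253570=7.014620, w=(2.359800−34.492)/5.253570=-6.116260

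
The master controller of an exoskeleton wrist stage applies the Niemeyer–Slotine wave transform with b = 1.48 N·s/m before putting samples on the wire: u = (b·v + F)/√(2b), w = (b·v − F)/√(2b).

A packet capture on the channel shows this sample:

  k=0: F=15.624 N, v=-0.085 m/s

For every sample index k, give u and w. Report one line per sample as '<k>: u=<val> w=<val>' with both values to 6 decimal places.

0: u=9.008146 w=-9.154385

k=0: b·v=1.48×(-0.085)=-0.125800; √(2b)=1.720465; u=(-0.125800+15.624)/1.720465=9.008146, w=(-0.125800−15.624)/1.720465=-9.154385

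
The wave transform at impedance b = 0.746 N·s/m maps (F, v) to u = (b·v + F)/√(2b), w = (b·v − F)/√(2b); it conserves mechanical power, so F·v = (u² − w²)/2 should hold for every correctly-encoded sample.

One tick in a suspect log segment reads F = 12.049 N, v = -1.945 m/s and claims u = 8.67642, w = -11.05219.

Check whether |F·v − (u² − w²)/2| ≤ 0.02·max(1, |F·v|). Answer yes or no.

F·v = 12.049×(-1.945) = -23.43530 W.
(u² − w²)/2 = (75.28026 − 122.15090)/2 = -23.43532 W.
|Δ| = 0.00001;  2% of max(1, |F·v|) = 0.46871.

yes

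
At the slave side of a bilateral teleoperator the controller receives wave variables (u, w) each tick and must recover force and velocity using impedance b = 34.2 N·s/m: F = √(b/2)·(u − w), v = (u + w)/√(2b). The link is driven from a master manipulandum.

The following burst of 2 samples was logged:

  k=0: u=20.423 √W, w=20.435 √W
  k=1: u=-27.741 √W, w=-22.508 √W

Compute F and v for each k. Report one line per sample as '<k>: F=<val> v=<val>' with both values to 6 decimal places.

k=0: u−w=-0.012000, u+w=40.858000; √(b/2)=4.135215, √(2b)=8.270429; F=4.135215×(-0.012)=-0.049623, v=40.858000/8.270429=4.940251
k=1: u−w=-5.233000, u+w=-50.249000; √(b/2)=4.135215, √(2b)=8.270429; F=4.135215×(-5.233)=-21.639578, v=-50.249000/8.270429=-6.075743

0: F=-0.049623 v=4.940251
1: F=-21.639578 v=-6.075743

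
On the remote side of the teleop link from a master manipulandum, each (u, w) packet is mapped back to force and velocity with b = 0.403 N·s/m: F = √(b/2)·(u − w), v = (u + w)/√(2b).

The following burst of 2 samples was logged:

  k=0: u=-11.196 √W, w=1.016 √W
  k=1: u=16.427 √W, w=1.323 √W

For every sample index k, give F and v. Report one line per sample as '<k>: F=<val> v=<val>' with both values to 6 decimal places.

0: F=-5.481814 v=-11.339144
1: F=6.779997 v=19.771100

k=0: u−w=-12.212000, u+w=-10.180000; √(b/2)=0.448888, √(2b)=0.897775; F=0.448888×(-12.212)=-5.481814, v=-10.180000/0.897775=-11.339144
k=1: u−w=15.104000, u+w=17.750000; √(b/2)=0.448888, √(2b)=0.897775; F=0.448888×15.104=6.779997, v=17.750000/0.897775=19.771100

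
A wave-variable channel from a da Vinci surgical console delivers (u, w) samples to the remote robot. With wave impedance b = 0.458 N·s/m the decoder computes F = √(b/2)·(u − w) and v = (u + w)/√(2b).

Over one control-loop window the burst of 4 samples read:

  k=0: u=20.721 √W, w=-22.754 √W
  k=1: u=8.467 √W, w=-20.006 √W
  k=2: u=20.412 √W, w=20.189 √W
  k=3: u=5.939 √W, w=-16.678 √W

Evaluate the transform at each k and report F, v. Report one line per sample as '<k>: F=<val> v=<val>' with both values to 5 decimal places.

k=0: u−w=43.47500, u+w=-2.03300; √(b/2)=0.47854, √(2b)=0.95708; F=0.47854×43.475=20.80450, v=-2.03300/0.95708=-2.12417
k=1: u−w=28.47300, u+w=-11.53900; √(b/2)=0.47854, √(2b)=0.95708; F=0.47854×28.473=13.62545, v=-11.53900/0.95708=-12.05648
k=2: u−w=0.22300, u+w=40.60100; √(b/2)=0.47854, √(2b)=0.95708; F=0.47854×0.223=0.10671, v=40.60100/0.95708=42.42179
k=3: u−w=22.61700, u+w=-10.73900; √(b/2)=0.47854, √(2b)=0.95708; F=0.47854×22.617=10.82313, v=-10.73900/0.95708=-11.22060

0: F=20.80450 v=-2.12417
1: F=13.62545 v=-12.05648
2: F=0.10671 v=42.42179
3: F=10.82313 v=-11.22060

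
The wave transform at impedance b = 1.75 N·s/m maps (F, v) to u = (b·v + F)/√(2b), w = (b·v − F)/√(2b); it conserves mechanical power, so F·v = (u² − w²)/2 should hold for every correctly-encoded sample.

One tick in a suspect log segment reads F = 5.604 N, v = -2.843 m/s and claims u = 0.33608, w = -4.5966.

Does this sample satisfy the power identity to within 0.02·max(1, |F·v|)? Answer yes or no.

F·v = 5.604×(-2.843) = -15.93217 W.
(u² − w²)/2 = (0.11295 − 21.12873)/2 = -10.50789 W.
|Δ| = 5.42428;  2% of max(1, |F·v|) = 0.31864.

no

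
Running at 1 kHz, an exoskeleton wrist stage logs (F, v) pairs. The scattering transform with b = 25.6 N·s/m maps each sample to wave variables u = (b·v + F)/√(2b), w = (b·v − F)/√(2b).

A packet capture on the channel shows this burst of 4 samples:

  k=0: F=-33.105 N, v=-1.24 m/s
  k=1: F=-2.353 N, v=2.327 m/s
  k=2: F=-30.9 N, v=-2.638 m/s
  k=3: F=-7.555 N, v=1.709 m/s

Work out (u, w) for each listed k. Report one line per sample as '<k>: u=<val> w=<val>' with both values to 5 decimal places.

0: u=-9.06292 w=0.19021
1: u=7.99649 w=8.65417
2: u=-13.75640 w=-5.11959
3: u=5.05846 w=7.17015

k=0: b·v=25.6×(-1.24)=-31.74400; √(2b)=7.15542; u=(-31.74400+(-33.105))/7.15542=-9.06292, w=(-31.74400−(-33.105))/7.15542=0.19021
k=1: b·v=25.6×2.327=59.57120; √(2b)=7.15542; u=(59.57120+(-2.353))/7.15542=7.99649, w=(59.57120−(-2.353))/7.15542=8.65417
k=2: b·v=25.6×(-2.638)=-67.53280; √(2b)=7.15542; u=(-67.53280+(-30.9))/7.15542=-13.75640, w=(-67.53280−(-30.9))/7.15542=-5.11959
k=3: b·v=25.6×1.709=43.75040; √(2b)=7.15542; u=(43.75040+(-7.555))/7.15542=5.05846, w=(43.75040−(-7.555))/7.15542=7.17015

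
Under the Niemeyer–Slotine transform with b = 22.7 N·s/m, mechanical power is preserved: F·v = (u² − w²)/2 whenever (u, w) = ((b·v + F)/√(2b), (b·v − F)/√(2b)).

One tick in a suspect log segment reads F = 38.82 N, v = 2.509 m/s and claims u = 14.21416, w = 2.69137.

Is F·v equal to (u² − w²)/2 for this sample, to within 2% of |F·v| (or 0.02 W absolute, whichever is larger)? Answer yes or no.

F·v = 38.82×2.509 = 97.39938 W.
(u² − w²)/2 = (202.04234 − 7.24347)/2 = 97.39944 W.
|Δ| = 0.00006;  2% of max(1, |F·v|) = 1.94799.

yes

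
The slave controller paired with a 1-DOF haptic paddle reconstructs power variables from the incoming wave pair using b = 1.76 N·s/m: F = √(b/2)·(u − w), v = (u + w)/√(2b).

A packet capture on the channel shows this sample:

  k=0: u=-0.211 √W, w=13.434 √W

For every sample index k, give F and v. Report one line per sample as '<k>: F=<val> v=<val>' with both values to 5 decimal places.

0: F=-12.80014 v=7.04788

k=0: u−w=-13.64500, u+w=13.22300; √(b/2)=0.93808, √(2b)=1.87617; F=0.93808×(-13.645)=-12.80014, v=13.22300/1.87617=7.04788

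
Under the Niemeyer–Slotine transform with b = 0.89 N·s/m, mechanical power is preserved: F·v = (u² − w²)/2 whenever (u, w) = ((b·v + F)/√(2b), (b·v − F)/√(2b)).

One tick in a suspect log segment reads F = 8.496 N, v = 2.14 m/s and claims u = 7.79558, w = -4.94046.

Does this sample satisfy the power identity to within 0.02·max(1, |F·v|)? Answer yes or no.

F·v = 8.496×2.14 = 18.1814 W.
(u² − w²)/2 = (60.7711 − 24.4081)/2 = 18.1815 W.
|Δ| = 0.0000;  2% of max(1, |F·v|) = 0.3636.

yes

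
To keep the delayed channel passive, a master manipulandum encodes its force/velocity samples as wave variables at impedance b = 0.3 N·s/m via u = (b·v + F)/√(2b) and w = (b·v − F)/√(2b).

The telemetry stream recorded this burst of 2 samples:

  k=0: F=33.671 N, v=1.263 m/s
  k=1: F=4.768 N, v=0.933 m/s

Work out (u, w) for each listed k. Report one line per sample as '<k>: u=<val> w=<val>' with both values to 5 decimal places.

0: u=43.95823 w=-42.97992
1: u=6.51681 w=-5.79411

k=0: b·v=0.3×1.263=0.37890; √(2b)=0.77460; u=(0.37890+33.671)/0.77460=43.95823, w=(0.37890−33.671)/0.77460=-42.97992
k=1: b·v=0.3×0.933=0.27990; √(2b)=0.77460; u=(0.27990+4.768)/0.77460=6.51681, w=(0.27990−4.768)/0.77460=-5.79411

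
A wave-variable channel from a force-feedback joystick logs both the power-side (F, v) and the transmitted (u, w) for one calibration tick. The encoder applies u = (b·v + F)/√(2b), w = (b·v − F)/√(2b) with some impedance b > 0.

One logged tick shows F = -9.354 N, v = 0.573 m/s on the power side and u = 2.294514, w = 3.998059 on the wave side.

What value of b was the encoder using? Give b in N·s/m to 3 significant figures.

b = 60.3 N·s/m

u + w = 6.292573;  u + w = √(2b)·v, so √(2b) = 6.292573/0.573 = 10.981803.
b = (√(2b))²/2 = 120.599993/2 = 60.299996.
(Check via u − w = 2F/√(2b): u − w = -1.703545, 2F/√(2b) = -1.703545.)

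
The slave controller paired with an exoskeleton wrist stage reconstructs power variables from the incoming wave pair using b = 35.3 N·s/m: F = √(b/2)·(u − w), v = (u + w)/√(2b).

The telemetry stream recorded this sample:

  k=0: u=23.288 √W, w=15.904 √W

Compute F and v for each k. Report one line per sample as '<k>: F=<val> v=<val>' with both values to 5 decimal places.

k=0: u−w=7.38400, u+w=39.19200; √(b/2)=4.20119, √(2b)=8.40238; F=4.20119×7.384=31.02159, v=39.19200/8.40238=4.66439

0: F=31.02159 v=4.66439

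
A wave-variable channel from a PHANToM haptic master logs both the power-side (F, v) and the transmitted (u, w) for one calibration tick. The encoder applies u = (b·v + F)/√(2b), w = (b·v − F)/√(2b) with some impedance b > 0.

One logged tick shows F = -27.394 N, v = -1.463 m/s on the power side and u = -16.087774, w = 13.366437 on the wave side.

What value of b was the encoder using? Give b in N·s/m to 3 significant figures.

u + w = -2.721337;  u + w = √(2b)·v, so √(2b) = -2.721337/(-1.463) = 1.860107.
b = (√(2b))²/2 = 3.459999/2 = 1.730000.
(Check via u − w = 2F/√(2b): u − w = -29.454211, 2F/√(2b) = -29.454215.)

b = 1.73 N·s/m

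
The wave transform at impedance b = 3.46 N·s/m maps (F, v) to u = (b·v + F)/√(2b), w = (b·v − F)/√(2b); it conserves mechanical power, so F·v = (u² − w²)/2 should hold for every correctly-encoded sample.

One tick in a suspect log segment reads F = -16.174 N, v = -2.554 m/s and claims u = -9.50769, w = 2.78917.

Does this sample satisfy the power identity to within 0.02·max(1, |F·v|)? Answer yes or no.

F·v = (-16.174)×(-2.554) = 41.3084 W.
(u² − w²)/2 = (90.3962 − 7.7795)/2 = 41.3083 W.
|Δ| = 0.0000;  2% of max(1, |F·v|) = 0.8262.

yes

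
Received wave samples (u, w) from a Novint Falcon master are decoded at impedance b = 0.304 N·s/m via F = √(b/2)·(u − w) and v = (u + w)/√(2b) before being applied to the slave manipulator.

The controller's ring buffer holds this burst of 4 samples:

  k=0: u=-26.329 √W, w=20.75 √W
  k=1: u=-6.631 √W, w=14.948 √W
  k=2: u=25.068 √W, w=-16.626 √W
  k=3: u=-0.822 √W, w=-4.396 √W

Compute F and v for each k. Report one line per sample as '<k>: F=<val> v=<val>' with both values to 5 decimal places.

0: F=-18.35477 v=-7.15492
1: F=-8.41304 v=10.66633
2: F=16.25531 v=10.82664
3: F=1.39340 v=-6.69194

k=0: u−w=-47.07900, u+w=-5.57900; √(b/2)=0.38987, √(2b)=0.77974; F=0.38987×(-47.079)=-18.35477, v=-5.57900/0.77974=-7.15492
k=1: u−w=-21.57900, u+w=8.31700; √(b/2)=0.38987, √(2b)=0.77974; F=0.38987×(-21.579)=-8.41304, v=8.31700/0.77974=10.66633
k=2: u−w=41.69400, u+w=8.44200; √(b/2)=0.38987, √(2b)=0.77974; F=0.38987×41.694=16.25531, v=8.44200/0.77974=10.82664
k=3: u−w=3.57400, u+w=-5.21800; √(b/2)=0.38987, √(2b)=0.77974; F=0.38987×3.574=1.39340, v=-5.21800/0.77974=-6.69194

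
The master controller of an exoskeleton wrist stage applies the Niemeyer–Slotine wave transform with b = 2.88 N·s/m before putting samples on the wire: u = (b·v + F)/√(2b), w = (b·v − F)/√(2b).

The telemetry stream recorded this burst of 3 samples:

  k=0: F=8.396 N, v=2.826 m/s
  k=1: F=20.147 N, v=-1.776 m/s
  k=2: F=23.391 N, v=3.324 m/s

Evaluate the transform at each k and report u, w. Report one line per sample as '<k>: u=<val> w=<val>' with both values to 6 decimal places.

0: u=6.889533 w=-0.107133
1: u=6.263383 w=-10.525783
2: u=13.735050 w=-5.757450

k=0: b·v=2.88×2.826=8.138880; √(2b)=2.400000; u=(8.138880+8.396)/2.400000=6.889533, w=(8.138880−8.396)/2.400000=-0.107133
k=1: b·v=2.88×(-1.776)=-5.114880; √(2b)=2.400000; u=(-5.114880+20.147)/2.400000=6.263383, w=(-5.114880−20.147)/2.400000=-10.525783
k=2: b·v=2.88×3.324=9.573120; √(2b)=2.400000; u=(9.573120+23.391)/2.400000=13.735050, w=(9.573120−23.391)/2.400000=-5.757450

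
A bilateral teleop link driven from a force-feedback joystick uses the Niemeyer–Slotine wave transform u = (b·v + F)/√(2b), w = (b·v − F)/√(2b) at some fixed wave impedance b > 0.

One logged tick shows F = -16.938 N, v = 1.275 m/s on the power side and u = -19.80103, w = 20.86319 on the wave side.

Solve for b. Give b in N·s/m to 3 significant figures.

b = 0.347 N·s/m

u + w = 1.06216;  u + w = √(2b)·v, so √(2b) = 1.06216/1.275 = 0.83307.
b = (√(2b))²/2 = 0.69400/2 = 0.34700.
(Check via u − w = 2F/√(2b): u − w = -40.66422, 2F/√(2b) = -40.66421.)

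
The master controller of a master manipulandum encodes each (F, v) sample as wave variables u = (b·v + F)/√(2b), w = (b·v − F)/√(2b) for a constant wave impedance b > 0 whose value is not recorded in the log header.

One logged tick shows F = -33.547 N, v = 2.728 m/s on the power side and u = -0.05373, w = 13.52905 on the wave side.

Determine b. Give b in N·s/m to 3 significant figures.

b = 12.2 N·s/m

u + w = 13.4753;  u + w = √(2b)·v, so √(2b) = 13.4753/2.728 = 4.9396.
b = (√(2b))²/2 = 24.4000/2 = 12.2000.
(Check via u − w = 2F/√(2b): u − w = -13.5828, 2F/√(2b) = -13.5828.)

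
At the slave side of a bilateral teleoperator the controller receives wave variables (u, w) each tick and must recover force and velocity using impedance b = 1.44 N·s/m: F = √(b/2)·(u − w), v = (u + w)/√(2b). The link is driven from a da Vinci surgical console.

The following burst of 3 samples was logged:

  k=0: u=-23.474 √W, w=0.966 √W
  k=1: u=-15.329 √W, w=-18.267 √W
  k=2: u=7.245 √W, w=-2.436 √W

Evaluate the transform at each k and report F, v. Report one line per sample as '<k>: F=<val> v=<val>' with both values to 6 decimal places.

0: F=-20.738028 v=-13.262966
1: F=2.492976 v=-19.796633
2: F=8.214601 v=2.833730

k=0: u−w=-24.440000, u+w=-22.508000; √(b/2)=0.848528, √(2b)=1.697056; F=0.848528×(-24.44)=-20.738028, v=-22.508000/1.697056=-13.262966
k=1: u−w=2.938000, u+w=-33.596000; √(b/2)=0.848528, √(2b)=1.697056; F=0.848528×2.938=2.492976, v=-33.596000/1.697056=-19.796633
k=2: u−w=9.681000, u+w=4.809000; √(b/2)=0.848528, √(2b)=1.697056; F=0.848528×9.681=8.214601, v=4.809000/1.697056=2.833730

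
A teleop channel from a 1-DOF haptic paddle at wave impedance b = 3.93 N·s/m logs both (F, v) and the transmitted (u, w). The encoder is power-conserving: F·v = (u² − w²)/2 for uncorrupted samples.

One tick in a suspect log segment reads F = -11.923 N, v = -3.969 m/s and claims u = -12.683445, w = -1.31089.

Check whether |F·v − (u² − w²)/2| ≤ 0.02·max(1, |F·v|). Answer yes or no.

no

F·v = (-11.923)×(-3.969) = 47.322387 W.
(u² − w²)/2 = (160.869777 − 1.718433)/2 = 79.575672 W.
|Δ| = 32.253285;  2% of max(1, |F·v|) = 0.946448.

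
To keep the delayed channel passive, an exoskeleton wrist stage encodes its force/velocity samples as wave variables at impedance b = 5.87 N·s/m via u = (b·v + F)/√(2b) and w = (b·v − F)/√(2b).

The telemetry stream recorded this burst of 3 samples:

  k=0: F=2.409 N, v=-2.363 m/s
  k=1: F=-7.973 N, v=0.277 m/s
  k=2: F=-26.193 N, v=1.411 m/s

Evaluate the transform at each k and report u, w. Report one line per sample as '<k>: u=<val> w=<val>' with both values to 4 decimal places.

0: u=-3.3452 w=-4.7513
1: u=-1.8524 w=2.8015
2: u=-5.2272 w=10.0618

k=0: b·v=5.87×(-2.363)=-13.8708; √(2b)=3.4264; u=(-13.8708+2.409)/3.4264=-3.3452, w=(-13.8708−2.409)/3.4264=-4.7513
k=1: b·v=5.87×0.277=1.6260; √(2b)=3.4264; u=(1.6260+(-7.973))/3.4264=-1.8524, w=(1.6260−(-7.973))/3.4264=2.8015
k=2: b·v=5.87×1.411=8.2826; √(2b)=3.4264; u=(8.2826+(-26.193))/3.4264=-5.2272, w=(8.2826−(-26.193))/3.4264=10.0618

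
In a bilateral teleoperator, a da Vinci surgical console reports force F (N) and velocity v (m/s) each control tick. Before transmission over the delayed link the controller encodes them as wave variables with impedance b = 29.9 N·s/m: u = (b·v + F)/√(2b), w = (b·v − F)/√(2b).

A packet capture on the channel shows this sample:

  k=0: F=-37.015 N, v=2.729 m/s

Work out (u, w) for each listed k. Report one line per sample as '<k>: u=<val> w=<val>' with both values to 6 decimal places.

0: u=5.765141 w=15.338342

k=0: b·v=29.9×2.729=81.597100; √(2b)=7.733046; u=(81.597100+(-37.015))/7.733046=5.765141, w=(81.597100−(-37.015))/7.733046=15.338342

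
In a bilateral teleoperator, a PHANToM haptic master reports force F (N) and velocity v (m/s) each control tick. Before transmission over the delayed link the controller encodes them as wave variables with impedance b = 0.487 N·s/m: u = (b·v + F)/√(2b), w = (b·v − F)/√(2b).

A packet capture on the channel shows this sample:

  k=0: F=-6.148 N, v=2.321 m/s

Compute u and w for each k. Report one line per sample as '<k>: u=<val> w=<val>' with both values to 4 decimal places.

0: u=-5.0842 w=7.3748

k=0: b·v=0.487×2.321=1.1303; √(2b)=0.9869; u=(1.1303+(-6.148))/0.9869=-5.0842, w=(1.1303−(-6.148))/0.9869=7.3748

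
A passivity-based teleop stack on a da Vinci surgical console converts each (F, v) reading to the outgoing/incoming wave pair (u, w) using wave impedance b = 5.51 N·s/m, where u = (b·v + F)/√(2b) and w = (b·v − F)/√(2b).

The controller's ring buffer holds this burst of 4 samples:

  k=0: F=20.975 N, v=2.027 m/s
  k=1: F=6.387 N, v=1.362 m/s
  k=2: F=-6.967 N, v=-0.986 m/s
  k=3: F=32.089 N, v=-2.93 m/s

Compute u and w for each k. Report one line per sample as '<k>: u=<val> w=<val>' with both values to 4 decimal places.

0: u=9.6829 w=-2.9540
1: u=4.1847 w=0.3367
2: u=-3.7353 w=0.4621
3: u=4.8031 w=-14.5297

k=0: b·v=5.51×2.027=11.1688; √(2b)=3.3196; u=(11.1688+20.975)/3.3196=9.6829, w=(11.1688−20.975)/3.3196=-2.9540
k=1: b·v=5.51×1.362=7.5046; √(2b)=3.3196; u=(7.5046+6.387)/3.3196=4.1847, w=(7.5046−6.387)/3.3196=0.3367
k=2: b·v=5.51×(-0.986)=-5.4329; √(2b)=3.3196; u=(-5.4329+(-6.967))/3.3196=-3.7353, w=(-5.4329−(-6.967))/3.3196=0.4621
k=3: b·v=5.51×(-2.93)=-16.1443; √(2b)=3.3196; u=(-16.1443+32.089)/3.3196=4.8031, w=(-16.1443−32.089)/3.3196=-14.5297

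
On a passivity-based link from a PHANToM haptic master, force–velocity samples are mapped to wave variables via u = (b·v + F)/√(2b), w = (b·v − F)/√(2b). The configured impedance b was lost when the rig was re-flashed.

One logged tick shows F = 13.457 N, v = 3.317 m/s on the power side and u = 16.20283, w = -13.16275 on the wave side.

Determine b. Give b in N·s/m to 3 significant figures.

b = 0.42 N·s/m

u + w = 3.04008;  u + w = √(2b)·v, so √(2b) = 3.04008/3.317 = 0.91651.
b = (√(2b))²/2 = 0.84000/2 = 0.42000.
(Check via u − w = 2F/√(2b): u − w = 29.36558, 2F/√(2b) = 29.36559.)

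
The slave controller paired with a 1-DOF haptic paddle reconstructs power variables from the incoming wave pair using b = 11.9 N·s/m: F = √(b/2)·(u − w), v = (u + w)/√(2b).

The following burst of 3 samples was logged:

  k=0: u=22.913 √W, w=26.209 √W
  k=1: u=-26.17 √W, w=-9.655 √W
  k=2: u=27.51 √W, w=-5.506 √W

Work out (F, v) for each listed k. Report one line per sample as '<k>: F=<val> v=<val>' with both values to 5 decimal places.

0: F=-8.03981 v=10.06903
1: F=-40.28441 v=-7.34341
2: F=80.53468 v=4.51038

k=0: u−w=-3.29600, u+w=49.12200; √(b/2)=2.43926, √(2b)=4.87852; F=2.43926×(-3.296)=-8.03981, v=49.12200/4.87852=10.06903
k=1: u−w=-16.51500, u+w=-35.82500; √(b/2)=2.43926, √(2b)=4.87852; F=2.43926×(-16.515)=-40.28441, v=-35.82500/4.87852=-7.34341
k=2: u−w=33.01600, u+w=22.00400; √(b/2)=2.43926, √(2b)=4.87852; F=2.43926×33.016=80.53468, v=22.00400/4.87852=4.51038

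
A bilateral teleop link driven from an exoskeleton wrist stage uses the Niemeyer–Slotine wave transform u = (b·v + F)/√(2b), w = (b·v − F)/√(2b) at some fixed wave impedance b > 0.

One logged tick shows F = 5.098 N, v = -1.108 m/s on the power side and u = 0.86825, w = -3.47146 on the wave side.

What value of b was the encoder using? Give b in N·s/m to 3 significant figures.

b = 2.76 N·s/m

u + w = -2.60321;  u + w = √(2b)·v, so √(2b) = -2.60321/(-1.108) = 2.34947.
b = (√(2b))²/2 = 5.52000/2 = 2.76000.
(Check via u − w = 2F/√(2b): u − w = 4.33971, 2F/√(2b) = 4.33971.)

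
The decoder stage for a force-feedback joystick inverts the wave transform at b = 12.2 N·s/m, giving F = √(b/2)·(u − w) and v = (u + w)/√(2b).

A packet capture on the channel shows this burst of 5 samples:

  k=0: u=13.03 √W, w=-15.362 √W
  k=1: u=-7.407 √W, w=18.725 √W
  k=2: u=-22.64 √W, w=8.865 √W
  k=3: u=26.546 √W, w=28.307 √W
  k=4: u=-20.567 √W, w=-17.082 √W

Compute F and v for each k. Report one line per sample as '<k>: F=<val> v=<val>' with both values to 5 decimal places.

k=0: u−w=28.39200, u+w=-2.33200; √(b/2)=2.46982, √(2b)=4.93964; F=2.46982×28.392=70.12307, v=-2.33200/4.93964=-0.47210
k=1: u−w=-26.13200, u+w=11.31800; √(b/2)=2.46982, √(2b)=4.93964; F=2.46982×(-26.132)=-64.54128, v=11.31800/4.93964=2.29126
k=2: u−w=-31.50500, u+w=-13.77500; √(b/2)=2.46982, √(2b)=4.93964; F=2.46982×(-31.505)=-77.81161, v=-13.77500/4.93964=-2.78867
k=3: u−w=-1.76100, u+w=54.85300; √(b/2)=2.46982, √(2b)=4.93964; F=2.46982×(-1.761)=-4.34935, v=54.85300/4.93964=11.10467
k=4: u−w=-3.48500, u+w=-37.64900; √(b/2)=2.46982, √(2b)=4.93964; F=2.46982×(-3.485)=-8.60732, v=-37.64900/4.93964=-7.62182

0: F=70.12307 v=-0.47210
1: F=-64.54128 v=2.29126
2: F=-77.81161 v=-2.78867
3: F=-4.34935 v=11.10467
4: F=-8.60732 v=-7.62182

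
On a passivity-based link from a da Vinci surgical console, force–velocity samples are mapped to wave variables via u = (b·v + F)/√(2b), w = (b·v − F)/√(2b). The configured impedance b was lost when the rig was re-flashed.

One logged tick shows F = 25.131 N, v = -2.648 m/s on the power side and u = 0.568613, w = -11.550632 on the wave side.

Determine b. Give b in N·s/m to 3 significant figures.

u + w = -10.982019;  u + w = √(2b)·v, so √(2b) = -10.982019/(-2.648) = 4.147288.
b = (√(2b))²/2 = 17.199999/2 = 8.599999.
(Check via u − w = 2F/√(2b): u − w = 12.119245, 2F/√(2b) = 12.119245.)

b = 8.6 N·s/m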